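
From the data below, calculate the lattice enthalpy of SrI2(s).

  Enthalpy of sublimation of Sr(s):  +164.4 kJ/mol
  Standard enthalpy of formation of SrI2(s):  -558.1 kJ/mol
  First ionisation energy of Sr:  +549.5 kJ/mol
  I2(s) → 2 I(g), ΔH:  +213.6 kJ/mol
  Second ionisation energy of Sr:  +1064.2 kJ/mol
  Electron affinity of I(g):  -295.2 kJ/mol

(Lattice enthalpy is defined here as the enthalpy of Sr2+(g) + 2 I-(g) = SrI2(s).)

ΔHf° = 1·ΔHsub + 1·(ΣIE) + 1·D(I2) + 2·EA + U
-558.1 = 1·(+164.4) + 1·(+1613.7) + 1·(+213.6) + 2·(-295.2) + U
U = -558.1 − (+1401.3) = -1959.4 kJ/mol

U = -1959.4 kJ/mol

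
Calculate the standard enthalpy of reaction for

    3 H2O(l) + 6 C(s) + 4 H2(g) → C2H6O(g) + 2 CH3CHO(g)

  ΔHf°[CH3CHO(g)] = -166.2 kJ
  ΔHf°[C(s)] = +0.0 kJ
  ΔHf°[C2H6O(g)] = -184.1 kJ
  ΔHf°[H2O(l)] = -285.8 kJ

ΔH°rxn = 340.9 kJ

Products: 1·(-184.1) + 2·(-166.2) = -516.5
Reactants: 3·(-285.8) + 6·(+0.0) + 4·(+0.0) = -857.4
ΔH°rxn = (-516.5) − (-857.4) = 340.9 kJ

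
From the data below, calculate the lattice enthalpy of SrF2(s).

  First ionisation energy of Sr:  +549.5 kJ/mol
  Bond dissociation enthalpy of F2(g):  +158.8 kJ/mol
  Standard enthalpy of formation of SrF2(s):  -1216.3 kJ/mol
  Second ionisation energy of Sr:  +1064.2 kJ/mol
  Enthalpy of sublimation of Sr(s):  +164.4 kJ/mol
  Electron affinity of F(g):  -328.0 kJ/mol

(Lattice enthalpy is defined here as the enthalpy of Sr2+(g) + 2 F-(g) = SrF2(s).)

U = -2497.2 kJ/mol

ΔHf° = 1·ΔHsub + 1·(ΣIE) + 1·D(F2) + 2·EA + U
-1216.3 = 1·(+164.4) + 1·(+1613.7) + 1·(+158.8) + 2·(-328.0) + U
U = -1216.3 − (+1280.9) = -2497.2 kJ/mol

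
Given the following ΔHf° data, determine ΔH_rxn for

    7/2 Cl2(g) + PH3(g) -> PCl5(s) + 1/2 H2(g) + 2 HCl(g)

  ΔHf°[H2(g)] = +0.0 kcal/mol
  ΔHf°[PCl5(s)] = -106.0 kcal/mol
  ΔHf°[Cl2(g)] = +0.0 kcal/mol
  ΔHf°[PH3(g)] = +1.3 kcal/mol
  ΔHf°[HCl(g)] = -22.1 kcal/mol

ΔH_rxn = -151.5 kcal/mol

ΔH°rxn = Σ nΔHf°(products) − Σ nΔHf°(reactants).
Products: 1·(-106.0) + 1/2·(+0.0) + 2·(-22.1) = -150.2
Reactants: 7/2·(+0.0) + 1·(+1.3) = +1.3
ΔH_rxn = (-150.2) − (+1.3) = -151.5 kcal/mol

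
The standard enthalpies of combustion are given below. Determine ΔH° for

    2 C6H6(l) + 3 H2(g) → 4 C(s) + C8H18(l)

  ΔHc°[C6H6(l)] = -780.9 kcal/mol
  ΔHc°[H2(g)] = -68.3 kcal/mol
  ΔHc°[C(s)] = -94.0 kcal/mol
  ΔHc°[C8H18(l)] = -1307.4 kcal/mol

With combustion enthalpies, reactants minus products:
= [2·(-780.9) + 3·(-68.3)] − [4·(-94.0) + 1·(-1307.4)]
= -83.3 kcal/mol

ΔH° = -83.3 kcal/mol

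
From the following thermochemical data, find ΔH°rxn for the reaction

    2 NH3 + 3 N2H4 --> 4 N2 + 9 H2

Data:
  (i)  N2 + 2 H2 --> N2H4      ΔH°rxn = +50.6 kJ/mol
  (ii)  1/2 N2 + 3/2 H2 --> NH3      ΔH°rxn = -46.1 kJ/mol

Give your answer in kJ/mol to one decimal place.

(i) reversed and × 3: (-3)·(+50.6) = -151.8 kJ/mol
(ii) reversed and × 2: (-2)·(-46.1) = +92.2 kJ/mol
ΔH°rxn = (-151.8) + (+92.2) = -59.6 kJ/mol

ΔH°rxn = -59.6 kJ/mol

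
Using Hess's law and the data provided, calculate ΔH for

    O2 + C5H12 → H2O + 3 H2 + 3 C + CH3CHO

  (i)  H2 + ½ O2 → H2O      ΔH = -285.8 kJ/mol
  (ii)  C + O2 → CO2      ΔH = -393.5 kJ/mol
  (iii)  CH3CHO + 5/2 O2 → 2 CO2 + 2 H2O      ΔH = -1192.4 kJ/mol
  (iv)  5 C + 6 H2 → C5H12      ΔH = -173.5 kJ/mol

ΔH = -278.5 kJ/mol

(i) × 3: (3)·(-285.8) = -857.4 kJ/mol
(ii) × 2: (2)·(-393.5) = -787.0 kJ/mol
(iii) reversed (CH3CHO must end up as a product): +1192.4 kJ/mol
(iv) reversed (C5H12 must end up as a reactant): +173.5 kJ/mol
ΔH = (-857.4) + (-787.0) + (+1192.4) + (+173.5) = -278.5 kJ/mol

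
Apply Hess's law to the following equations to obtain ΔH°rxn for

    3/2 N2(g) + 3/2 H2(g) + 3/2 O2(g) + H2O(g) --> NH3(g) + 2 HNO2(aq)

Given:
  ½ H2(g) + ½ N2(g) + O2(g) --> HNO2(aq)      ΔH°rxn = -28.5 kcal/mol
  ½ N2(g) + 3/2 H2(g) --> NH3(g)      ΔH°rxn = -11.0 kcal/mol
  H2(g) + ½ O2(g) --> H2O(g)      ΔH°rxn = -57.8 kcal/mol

ΔH°rxn = -10.2 kcal/mol

equation 1 × 2: (2)·(-28.5) = -57.0 kcal/mol
equation 2 as written: -11.0 kcal/mol
equation 3 reversed: +57.8 kcal/mol
By Hess's law, ΔH°rxn = (-57.0) + (-11.0) + (+57.8) = -10.2 kcal/mol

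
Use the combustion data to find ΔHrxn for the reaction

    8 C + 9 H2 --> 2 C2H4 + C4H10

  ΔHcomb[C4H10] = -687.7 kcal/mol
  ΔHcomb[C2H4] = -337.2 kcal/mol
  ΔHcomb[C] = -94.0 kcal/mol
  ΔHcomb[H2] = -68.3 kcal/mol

Using ΔH = Σ nΔHc°(reactants) − Σ nΔHc°(products):
= [8·(-94.0) + 9·(-68.3)] − [2·(-337.2) + 1·(-687.7)]
= -4.6 kcal/mol

ΔHrxn = -4.6 kcal/mol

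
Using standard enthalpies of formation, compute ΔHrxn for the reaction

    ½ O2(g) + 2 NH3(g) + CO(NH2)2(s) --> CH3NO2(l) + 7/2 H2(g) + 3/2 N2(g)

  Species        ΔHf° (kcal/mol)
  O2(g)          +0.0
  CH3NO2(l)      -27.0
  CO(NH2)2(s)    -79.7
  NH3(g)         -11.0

ΔHrxn = 74.7 kcal/mol

Products: 1·(-27.0) + 7/2·(+0.0) + 3/2·(+0.0) = -27.0
Reactants: 1/2·(+0.0) + 2·(-11.0) + 1·(-79.7) = -101.7
ΔHrxn = (-27.0) − (-101.7) = 74.7 kcal/mol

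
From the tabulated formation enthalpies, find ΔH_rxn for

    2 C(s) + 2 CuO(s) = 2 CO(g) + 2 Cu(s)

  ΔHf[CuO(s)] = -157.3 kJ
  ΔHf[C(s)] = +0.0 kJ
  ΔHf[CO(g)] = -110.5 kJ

Products: 2·(-110.5) + 2·(+0.0) = -221.0
Reactants: 2·(+0.0) + 2·(-157.3) = -314.6
ΔH_rxn = (-221.0) − (-314.6) = 93.6 kJ

ΔH_rxn = 93.6 kJ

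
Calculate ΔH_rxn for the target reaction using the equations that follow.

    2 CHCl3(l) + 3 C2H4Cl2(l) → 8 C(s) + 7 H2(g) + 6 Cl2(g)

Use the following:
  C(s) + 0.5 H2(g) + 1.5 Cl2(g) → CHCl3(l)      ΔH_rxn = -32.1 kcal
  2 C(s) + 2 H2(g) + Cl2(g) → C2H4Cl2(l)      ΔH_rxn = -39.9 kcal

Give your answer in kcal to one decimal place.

ΔH_rxn = 183.9 kcal

equation 1 reversed and × 2: (-2)·(-32.1) = +64.2 kcal
equation 2 reversed and × 3: (-3)·(-39.9) = +119.7 kcal
ΔH_rxn = (-2)·(-32.1) + (-3)·(-39.9) = 183.9 kcal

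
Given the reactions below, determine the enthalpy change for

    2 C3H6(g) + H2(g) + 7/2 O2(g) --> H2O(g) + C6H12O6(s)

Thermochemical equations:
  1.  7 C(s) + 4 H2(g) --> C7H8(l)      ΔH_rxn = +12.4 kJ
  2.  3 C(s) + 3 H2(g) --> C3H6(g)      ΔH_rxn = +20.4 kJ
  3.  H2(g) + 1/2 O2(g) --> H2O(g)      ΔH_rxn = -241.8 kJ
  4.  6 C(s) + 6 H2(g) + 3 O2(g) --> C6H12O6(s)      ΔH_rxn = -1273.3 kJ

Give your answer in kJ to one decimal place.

ΔH_rxn = -1555.9 kJ

eq. 1: not needed.
eq. 2 reversed and × 2: (-2)·(+20.4) = -40.8 kJ
eq. 3 as written: -241.8 kJ
eq. 4 as written: -1273.3 kJ
ΔH_rxn = (-40.8) + (-241.8) + (-1273.3) = -1555.9 kJ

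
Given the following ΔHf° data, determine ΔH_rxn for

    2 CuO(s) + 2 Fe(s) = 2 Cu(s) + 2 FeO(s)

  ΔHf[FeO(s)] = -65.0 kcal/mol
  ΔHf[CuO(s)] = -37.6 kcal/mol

Products: 2·(+0.0) + 2·(-65.0) = -130.0
Reactants: 2·(-37.6) + 2·(+0.0) = -75.2
ΔH_rxn = (-130.0) − (-75.2) = -54.8 kcal/mol

ΔH_rxn = -54.8 kcal/mol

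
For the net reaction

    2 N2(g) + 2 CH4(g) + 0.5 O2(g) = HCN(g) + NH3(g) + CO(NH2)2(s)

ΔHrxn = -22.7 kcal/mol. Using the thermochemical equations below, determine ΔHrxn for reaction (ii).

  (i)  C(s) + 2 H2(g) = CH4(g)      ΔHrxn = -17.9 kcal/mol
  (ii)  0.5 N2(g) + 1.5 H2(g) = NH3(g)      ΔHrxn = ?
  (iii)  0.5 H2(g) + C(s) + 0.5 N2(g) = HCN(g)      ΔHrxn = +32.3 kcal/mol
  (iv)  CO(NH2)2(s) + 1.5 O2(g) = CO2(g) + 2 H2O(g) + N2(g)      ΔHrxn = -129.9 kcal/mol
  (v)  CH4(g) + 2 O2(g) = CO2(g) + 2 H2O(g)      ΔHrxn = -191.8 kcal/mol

ΔHrxn = -11.0 kcal/mol

(i) reversed: +17.9 kcal/mol
(ii) as written: contributes x
(iii) as written: +32.3 kcal/mol
(iv) reversed: +129.9 kcal/mol
(v) as written: -191.8 kcal/mol
-22.7 = (+17.9) + (+32.3) + (+129.9) + (-191.8) + x
x = (-22.7 − (-11.7)) / (1) = -11.0 kcal/mol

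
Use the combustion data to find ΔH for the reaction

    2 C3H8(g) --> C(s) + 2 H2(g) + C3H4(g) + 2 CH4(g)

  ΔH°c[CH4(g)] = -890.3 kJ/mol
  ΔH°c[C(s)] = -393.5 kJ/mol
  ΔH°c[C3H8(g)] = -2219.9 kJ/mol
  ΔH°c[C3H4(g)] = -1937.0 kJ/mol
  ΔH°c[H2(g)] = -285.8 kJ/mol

Using ΔH = Σ nΔHc°(reactants) − Σ nΔHc°(products):
= [2·(-2219.9)] − [1·(-393.5) + 2·(-285.8) + 1·(-1937.0) + 2·(-890.3)]
= 242.9 kJ/mol

ΔH = 242.9 kJ/mol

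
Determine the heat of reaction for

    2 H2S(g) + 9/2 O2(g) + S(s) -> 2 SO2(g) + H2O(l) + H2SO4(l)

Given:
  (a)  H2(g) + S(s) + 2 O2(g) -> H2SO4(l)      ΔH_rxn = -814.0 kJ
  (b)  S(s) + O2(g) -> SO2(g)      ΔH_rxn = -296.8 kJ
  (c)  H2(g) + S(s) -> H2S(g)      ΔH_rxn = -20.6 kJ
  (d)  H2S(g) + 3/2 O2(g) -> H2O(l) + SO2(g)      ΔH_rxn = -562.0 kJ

ΔH_rxn = -1652.2 kJ

(a) as written: -814.0 kJ
(b) as written: -296.8 kJ
(c) reversed: +20.6 kJ
(d) as written: -562.0 kJ
Since enthalpy is a state function, ΔH_rxn = (-814.0) + (-296.8) + (+20.6) + (-562.0) = -1652.2 kJ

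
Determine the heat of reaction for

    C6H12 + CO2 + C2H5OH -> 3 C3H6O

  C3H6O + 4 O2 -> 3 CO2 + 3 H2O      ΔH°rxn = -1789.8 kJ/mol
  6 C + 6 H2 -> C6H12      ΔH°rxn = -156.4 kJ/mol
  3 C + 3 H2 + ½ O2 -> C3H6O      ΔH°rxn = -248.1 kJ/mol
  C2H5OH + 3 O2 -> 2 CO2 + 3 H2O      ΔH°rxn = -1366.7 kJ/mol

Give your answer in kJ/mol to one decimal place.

equation 1 reversed: +1789.8 kJ/mol
equation 2 reversed: +156.4 kJ/mol
equation 3 × 2: (2)·(-248.1) = -496.2 kJ/mol
equation 4 as written: -1366.7 kJ/mol
ΔH°rxn = (-1)·(-1789.8) + (-1)·(-156.4) + (2)·(-248.1) + (1)·(-1366.7) = 83.3 kJ/mol

ΔH°rxn = 83.3 kJ/mol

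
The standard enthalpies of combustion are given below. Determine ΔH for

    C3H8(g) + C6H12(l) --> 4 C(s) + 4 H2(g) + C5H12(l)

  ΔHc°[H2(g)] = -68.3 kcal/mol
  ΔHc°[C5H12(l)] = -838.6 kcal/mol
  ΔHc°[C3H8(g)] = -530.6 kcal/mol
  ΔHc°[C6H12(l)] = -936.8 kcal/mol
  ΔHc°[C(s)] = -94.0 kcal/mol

ΔH = 20.4 kcal/mol

With combustion enthalpies, reactants minus products:
= [1·(-530.6) + 1·(-936.8)] − [4·(-94.0) + 4·(-68.3) + 1·(-838.6)]
= 20.4 kcal/mol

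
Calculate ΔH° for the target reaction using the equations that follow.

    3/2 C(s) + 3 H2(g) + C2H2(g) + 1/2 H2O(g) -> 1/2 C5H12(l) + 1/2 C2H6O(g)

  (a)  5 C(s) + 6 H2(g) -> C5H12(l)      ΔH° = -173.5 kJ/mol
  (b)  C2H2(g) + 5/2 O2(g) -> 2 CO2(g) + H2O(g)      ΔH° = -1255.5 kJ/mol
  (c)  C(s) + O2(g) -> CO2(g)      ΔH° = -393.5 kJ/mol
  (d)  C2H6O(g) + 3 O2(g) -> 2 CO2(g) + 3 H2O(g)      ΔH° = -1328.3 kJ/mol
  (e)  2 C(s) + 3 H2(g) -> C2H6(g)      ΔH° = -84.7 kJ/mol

(a) × 1/2 (×1/2 to match 1/2 C5H12(l) in the target): (1/2)·(-173.5) = -86.75 kJ/mol
(b) as written (C2H2(g) already on the reactant side): -1255.5 kJ/mol
(c) reversed: +393.5 kJ/mol
(d) reversed and × 1/2 (reverse to put C2H6O(g) on the product side; ×1/2 to match 1/2 C2H6O(g) in the target): (-1/2)·(-1328.3) = +664.15 kJ/mol
(e): not needed (C2H6(g) appears nowhere else).
Combining the equations, ΔH° = (1/2)·(-173.5) + (1)·(-1255.5) + (-1)·(-393.5) + (-1/2)·(-1328.3) = -284.6 kJ/mol

ΔH° = -284.6 kJ/mol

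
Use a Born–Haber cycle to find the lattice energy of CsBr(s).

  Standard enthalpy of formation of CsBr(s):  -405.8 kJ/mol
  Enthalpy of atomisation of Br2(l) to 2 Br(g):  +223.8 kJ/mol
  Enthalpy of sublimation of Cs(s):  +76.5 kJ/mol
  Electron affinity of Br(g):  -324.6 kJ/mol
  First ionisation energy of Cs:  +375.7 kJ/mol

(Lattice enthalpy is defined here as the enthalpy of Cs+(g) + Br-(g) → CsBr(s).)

U = -645.3 kJ/mol

ΔHf° = 1·ΔHsub + 1·(ΣIE) + 1/2·D(Br2) + 1·EA + U
-405.8 = 1·(+76.5) + 1·(+375.7) + 1/2·(+223.8) + 1·(-324.6) + U
U = -405.8 − (+239.5) = -645.3 kJ/mol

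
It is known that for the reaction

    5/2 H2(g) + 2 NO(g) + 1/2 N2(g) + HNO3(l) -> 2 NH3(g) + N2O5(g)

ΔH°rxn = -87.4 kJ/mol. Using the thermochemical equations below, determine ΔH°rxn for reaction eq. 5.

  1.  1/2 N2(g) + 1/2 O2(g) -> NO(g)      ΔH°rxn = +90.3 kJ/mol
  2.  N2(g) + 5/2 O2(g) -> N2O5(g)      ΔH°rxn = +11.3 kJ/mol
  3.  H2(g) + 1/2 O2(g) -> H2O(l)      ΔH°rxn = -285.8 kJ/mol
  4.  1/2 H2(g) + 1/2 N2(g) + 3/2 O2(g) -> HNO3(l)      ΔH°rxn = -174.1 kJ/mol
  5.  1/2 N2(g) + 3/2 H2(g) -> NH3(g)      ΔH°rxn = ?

eq. 1 reversed and × 2 (reverse to put NO(g) on the reactant side; ×2 to match 2 NO(g) in the target): (-2)·(+90.3) = -180.6 kJ/mol
eq. 2 as written (N2O5(g) already on the product side): +11.3 kJ/mol
eq. 3: not needed (H2O(l) appears nowhere else).
eq. 4 reversed (HNO3(l) must end up as a reactant): +174.1 kJ/mol
eq. 5 × 2 (scale by 2 for the 2 NH3(g)): contributes 2·x
-87.4 = (-180.6) + (+11.3) + (+174.1) + 2·x
x = (-87.4 − (+4.8)) / (2) = -46.1 kJ/mol

ΔH°rxn = -46.1 kJ/mol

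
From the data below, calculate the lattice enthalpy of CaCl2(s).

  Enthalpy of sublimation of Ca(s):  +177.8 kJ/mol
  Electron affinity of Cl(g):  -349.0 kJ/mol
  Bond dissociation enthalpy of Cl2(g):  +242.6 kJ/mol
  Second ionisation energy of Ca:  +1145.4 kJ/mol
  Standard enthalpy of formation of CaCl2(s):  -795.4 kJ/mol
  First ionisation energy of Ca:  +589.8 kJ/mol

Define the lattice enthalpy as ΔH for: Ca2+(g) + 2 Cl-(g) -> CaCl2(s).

ΔHf° = 1·ΔHsub + 1·(ΣIE) + 1·D(Cl2) + 2·EA + U
-795.4 = 1·(+177.8) + 1·(+1735.2) + 1·(+242.6) + 2·(-349.0) + U
U = -795.4 − (+1457.6) = -2253.0 kJ/mol

U = -2253.0 kJ/mol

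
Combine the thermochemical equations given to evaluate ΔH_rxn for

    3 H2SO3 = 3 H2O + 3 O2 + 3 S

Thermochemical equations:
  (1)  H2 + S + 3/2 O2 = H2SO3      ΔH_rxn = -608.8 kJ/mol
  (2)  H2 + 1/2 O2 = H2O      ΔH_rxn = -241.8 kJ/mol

(1) reversed and × 3: (-3)·(-608.8) = +1826.4 kJ/mol
(2) × 3: (3)·(-241.8) = -725.4 kJ/mol
ΔH_rxn = (+1826.4) + (-725.4) = 1101.0 kJ/mol

ΔH_rxn = 1101.0 kJ/mol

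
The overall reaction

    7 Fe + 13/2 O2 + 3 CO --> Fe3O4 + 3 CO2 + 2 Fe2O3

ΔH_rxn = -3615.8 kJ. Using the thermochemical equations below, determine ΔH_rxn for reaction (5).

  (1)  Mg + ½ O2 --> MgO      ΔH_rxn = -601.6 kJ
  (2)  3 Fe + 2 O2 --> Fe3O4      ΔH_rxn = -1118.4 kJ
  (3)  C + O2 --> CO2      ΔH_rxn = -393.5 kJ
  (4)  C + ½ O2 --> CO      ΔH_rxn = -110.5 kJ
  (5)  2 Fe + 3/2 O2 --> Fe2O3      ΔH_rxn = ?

ΔH_rxn = -824.2 kJ

(1): not needed (MgO appears nowhere else).
(2) as written (Fe3O4 already on the product side): -1118.4 kJ
(3) × 3 (×3 to match 3 CO2 in the target): (3)·(-393.5) = -1180.5 kJ
(4) reversed and × 3 (reverse to put CO on the reactant side; scale by 3 for the 3 CO): (-3)·(-110.5) = +331.5 kJ
(5) × 2 (scale by 2 for the 2 Fe2O3): contributes 2·x
-3615.8 = (-1118.4) + (-1180.5) + (+331.5) + 2·x
x = (-3615.8 − (-1967.4)) / (2) = -824.2 kJ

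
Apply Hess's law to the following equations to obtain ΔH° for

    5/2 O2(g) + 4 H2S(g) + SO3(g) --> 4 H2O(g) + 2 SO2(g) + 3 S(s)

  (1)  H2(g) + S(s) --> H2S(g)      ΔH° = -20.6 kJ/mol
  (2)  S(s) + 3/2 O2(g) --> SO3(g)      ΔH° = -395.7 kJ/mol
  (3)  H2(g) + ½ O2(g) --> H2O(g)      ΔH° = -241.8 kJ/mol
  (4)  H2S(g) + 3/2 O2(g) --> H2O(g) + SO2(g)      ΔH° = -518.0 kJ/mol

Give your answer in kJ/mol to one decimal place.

ΔH° = -1082.7 kJ/mol

(1) reversed and × 2: (-2)·(-20.6) = +41.2 kJ/mol
(2) reversed (SO3(g) must end up as a reactant): +395.7 kJ/mol
(3) × 2: (2)·(-241.8) = -483.6 kJ/mol
(4) × 2 (×2 to match 2 SO2(g) in the target): (2)·(-518.0) = -1036.0 kJ/mol
By Hess's law, ΔH° = (+41.2) + (+395.7) + (-483.6) + (-1036.0) = -1082.7 kJ/mol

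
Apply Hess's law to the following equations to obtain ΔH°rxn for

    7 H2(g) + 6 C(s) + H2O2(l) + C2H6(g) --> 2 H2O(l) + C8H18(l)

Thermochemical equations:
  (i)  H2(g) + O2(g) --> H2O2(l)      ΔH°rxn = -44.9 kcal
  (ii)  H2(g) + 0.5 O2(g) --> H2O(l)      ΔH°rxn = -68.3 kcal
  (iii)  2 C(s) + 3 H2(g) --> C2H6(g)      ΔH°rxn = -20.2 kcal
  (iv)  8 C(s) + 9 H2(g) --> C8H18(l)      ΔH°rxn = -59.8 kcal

ΔH°rxn = -131.3 kcal

(i) reversed: +44.9 kcal
(ii) × 2: (2)·(-68.3) = -136.6 kcal
(iii) reversed: +20.2 kcal
(iv) as written: -59.8 kcal
Summing the manipulated equations, ΔH°rxn = (-1)·(-44.9) + (2)·(-68.3) + (-1)·(-20.2) + (1)·(-59.8) = -131.3 kcal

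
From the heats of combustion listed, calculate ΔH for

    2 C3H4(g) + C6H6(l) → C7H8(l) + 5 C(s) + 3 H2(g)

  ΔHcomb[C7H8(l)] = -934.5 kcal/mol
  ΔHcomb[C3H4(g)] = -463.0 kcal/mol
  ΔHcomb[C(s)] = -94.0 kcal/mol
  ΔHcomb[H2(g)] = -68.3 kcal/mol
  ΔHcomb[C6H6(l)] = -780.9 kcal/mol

ΔH = -97.5 kcal/mol

With combustion enthalpies, reactants minus products:
= [2·(-463.0) + 1·(-780.9)] − [1·(-934.5) + 5·(-94.0) + 3·(-68.3)]
= -97.5 kcal/mol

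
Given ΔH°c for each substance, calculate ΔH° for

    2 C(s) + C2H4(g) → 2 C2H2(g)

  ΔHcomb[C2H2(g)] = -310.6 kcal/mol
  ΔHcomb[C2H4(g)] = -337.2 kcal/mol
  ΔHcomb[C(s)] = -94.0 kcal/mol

ΔH° = 96.0 kcal/mol

With combustion enthalpies, reactants minus products:
= [2·(-94.0) + 1·(-337.2)] − [2·(-310.6)]
= 96.0 kcal/mol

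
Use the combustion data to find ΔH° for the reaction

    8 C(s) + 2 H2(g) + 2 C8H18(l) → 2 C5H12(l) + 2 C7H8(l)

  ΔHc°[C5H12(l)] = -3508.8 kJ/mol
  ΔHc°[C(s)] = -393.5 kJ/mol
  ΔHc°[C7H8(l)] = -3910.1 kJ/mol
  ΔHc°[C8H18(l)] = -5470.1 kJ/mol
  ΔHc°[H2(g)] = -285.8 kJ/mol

ΔH° = 178.0 kJ/mol

Using ΔH = Σ nΔHc°(reactants) − Σ nΔHc°(products):
= [8·(-393.5) + 2·(-285.8) + 2·(-5470.1)] − [2·(-3508.8) + 2·(-3910.1)]
= 178.0 kJ/mol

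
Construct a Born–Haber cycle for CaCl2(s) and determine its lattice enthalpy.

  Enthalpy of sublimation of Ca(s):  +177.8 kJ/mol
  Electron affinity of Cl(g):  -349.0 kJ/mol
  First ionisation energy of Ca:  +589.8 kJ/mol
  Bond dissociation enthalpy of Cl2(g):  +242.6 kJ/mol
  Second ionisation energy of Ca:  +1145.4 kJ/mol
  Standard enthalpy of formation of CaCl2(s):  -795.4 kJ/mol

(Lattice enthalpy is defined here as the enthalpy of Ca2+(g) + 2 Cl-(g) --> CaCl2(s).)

ΔHf° = 1·ΔHsub + 1·(ΣIE) + 1·D(Cl2) + 2·EA + U
-795.4 = 1·(+177.8) + 1·(+1735.2) + 1·(+242.6) + 2·(-349.0) + U
U = -795.4 − (+1457.6) = -2253.0 kJ/mol

U = -2253.0 kJ/mol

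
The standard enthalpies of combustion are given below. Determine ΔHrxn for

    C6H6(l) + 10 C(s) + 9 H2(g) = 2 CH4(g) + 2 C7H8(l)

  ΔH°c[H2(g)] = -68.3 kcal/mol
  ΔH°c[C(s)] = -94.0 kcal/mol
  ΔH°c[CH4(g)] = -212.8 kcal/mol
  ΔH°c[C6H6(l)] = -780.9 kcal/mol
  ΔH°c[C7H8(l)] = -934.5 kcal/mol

Using ΔH = Σ nΔHc°(reactants) − Σ nΔHc°(products):
= [1·(-780.9) + 10·(-94.0) + 9·(-68.3)] − [2·(-212.8) + 2·(-934.5)]
= -41.0 kcal/mol

ΔHrxn = -41.0 kcal/mol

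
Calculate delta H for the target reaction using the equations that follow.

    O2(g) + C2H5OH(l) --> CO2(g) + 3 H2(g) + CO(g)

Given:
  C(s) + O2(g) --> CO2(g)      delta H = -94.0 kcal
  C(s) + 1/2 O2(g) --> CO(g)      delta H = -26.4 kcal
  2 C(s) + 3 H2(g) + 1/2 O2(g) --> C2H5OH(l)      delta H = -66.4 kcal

equation 1 as written: -94.0 kcal
equation 2 as written: -26.4 kcal
equation 3 reversed: +66.4 kcal
Combining the equations, delta H = (1)·(-94.0) + (1)·(-26.4) + (-1)·(-66.4) = -54.0 kcal

delta H = -54.0 kcal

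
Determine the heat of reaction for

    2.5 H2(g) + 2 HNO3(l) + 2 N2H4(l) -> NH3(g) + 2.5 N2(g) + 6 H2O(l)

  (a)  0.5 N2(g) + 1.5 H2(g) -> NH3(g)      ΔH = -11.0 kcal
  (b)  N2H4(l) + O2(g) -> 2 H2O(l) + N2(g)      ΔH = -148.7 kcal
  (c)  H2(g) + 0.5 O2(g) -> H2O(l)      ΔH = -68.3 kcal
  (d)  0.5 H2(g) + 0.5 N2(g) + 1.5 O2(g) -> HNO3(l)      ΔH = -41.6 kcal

(a) as written (NH3(g) already on the product side): -11.0 kcal
(b) × 2 (×2 to match 2 N2H4(l) in the target): (2)·(-148.7) = -297.4 kcal
(c) × 2: (2)·(-68.3) = -136.6 kcal
(d) reversed and × 2 (HNO3(l) must end up as a reactant; ×2 to match 2 HNO3(l) in the target): (-2)·(-41.6) = +83.2 kcal
Summing the manipulated equations, ΔH = (-11.0) + (-297.4) + (-136.6) + (+83.2) = -361.8 kcal

ΔH = -361.8 kcal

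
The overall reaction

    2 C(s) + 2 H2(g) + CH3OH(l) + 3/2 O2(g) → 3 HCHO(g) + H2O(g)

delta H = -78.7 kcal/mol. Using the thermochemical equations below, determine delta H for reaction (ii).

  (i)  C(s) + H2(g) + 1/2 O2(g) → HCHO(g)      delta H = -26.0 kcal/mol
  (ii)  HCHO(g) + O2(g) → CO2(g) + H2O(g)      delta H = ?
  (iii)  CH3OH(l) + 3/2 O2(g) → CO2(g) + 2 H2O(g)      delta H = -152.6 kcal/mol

delta H = -125.9 kcal/mol

(i) × 2: (2)·(-26.0) = -52.0 kcal/mol
(ii) reversed: contributes −x
(iii) as written: -152.6 kcal/mol
-78.7 = (-52.0) + (-152.6) − x
x = (-78.7 − (-204.6)) / (-1) = -125.9 kcal/mol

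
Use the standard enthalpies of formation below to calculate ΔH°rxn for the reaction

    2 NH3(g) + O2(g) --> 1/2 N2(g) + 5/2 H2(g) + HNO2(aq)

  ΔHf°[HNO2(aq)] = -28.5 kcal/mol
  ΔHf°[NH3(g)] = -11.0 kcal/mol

Products: 1/2·(+0.0) + 5/2·(+0.0) + 1·(-28.5) = -28.5
Reactants: 2·(-11.0) + 1·(+0.0) = -22.0
ΔH°rxn = (-28.5) − (-22.0) = -6.5 kcal/mol

ΔH°rxn = -6.5 kcal/mol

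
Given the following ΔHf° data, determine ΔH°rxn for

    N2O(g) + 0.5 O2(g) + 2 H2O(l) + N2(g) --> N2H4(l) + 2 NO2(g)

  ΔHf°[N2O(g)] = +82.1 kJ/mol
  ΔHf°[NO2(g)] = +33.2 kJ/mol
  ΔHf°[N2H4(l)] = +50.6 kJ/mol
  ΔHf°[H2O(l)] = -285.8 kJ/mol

Products: 1·(+50.6) + 2·(+33.2) = +117.0
Reactants: 1·(+82.1) + 1/2·(+0.0) + 2·(-285.8) + 1·(+0.0) = -489.5
ΔH°rxn = (+117.0) − (-489.5) = 606.5 kJ/mol

ΔH°rxn = 606.5 kJ/mol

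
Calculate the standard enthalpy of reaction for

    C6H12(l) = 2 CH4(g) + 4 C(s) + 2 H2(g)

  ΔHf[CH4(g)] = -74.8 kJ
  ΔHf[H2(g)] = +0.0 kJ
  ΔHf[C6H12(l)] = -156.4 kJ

ΔH°rxn = Σ nΔHf°(products) − Σ nΔHf°(reactants).
Products: 2·(-74.8) + 4·(+0.0) + 2·(+0.0) = -149.6
Reactants: 1·(-156.4) = -156.4
ΔH°rxn = (-149.6) − (-156.4) = 6.8 kJ

ΔH°rxn = 6.8 kJ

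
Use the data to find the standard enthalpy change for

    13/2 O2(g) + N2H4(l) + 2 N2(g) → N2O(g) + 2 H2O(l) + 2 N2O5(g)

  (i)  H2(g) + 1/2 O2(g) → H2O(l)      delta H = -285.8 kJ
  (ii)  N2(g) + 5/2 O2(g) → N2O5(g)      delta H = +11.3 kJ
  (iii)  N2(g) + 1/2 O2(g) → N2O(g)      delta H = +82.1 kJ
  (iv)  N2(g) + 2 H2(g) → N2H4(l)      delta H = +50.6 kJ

(i) × 2: (2)·(-285.8) = -571.6 kJ
(ii) × 2: (2)·(+11.3) = +22.6 kJ
(iii) as written: +82.1 kJ
(iv) reversed: -50.6 kJ
Summing the manipulated equations, delta H = (2)·(-285.8) + (2)·(+11.3) + (1)·(+82.1) + (-1)·(+50.6) = -517.5 kJ

delta H = -517.5 kJ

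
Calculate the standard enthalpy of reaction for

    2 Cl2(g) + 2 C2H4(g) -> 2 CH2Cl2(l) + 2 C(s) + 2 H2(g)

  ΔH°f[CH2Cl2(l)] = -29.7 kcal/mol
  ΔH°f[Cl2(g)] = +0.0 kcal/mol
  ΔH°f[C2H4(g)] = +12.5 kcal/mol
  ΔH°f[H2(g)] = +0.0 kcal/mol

Products: 2·(-29.7) + 2·(+0.0) + 2·(+0.0) = -59.4
Reactants: 2·(+0.0) + 2·(+12.5) = +25.0
ΔH_rxn = (-59.4) − (+25.0) = -84.4 kcal/mol

ΔH_rxn = -84.4 kcal/mol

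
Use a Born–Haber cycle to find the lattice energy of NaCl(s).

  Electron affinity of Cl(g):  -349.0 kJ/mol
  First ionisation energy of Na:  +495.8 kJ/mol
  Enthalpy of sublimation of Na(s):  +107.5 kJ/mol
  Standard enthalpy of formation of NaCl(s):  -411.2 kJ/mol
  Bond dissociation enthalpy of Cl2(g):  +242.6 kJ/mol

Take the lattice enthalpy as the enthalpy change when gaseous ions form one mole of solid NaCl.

ΔHf° = 1·ΔHsub + 1·(ΣIE) + 1/2·D(Cl2) + 1·EA + U
-411.2 = 1·(+107.5) + 1·(+495.8) + 1/2·(+242.6) + 1·(-349.0) + U
U = -411.2 − (+375.6) = -786.8 kJ/mol

U = -786.8 kJ/mol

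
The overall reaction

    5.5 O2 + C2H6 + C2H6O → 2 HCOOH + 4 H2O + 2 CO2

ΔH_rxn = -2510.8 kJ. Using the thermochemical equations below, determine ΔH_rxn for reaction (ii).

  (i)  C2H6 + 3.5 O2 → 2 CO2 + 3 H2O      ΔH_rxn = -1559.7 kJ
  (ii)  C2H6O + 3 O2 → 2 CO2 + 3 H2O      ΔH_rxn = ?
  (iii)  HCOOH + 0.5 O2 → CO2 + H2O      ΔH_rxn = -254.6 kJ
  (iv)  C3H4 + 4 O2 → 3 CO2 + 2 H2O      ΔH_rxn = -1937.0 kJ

(i) as written (C2H6 already on the reactant side): -1559.7 kJ
(ii) as written (C2H6O already on the reactant side): contributes x
(iii) reversed and × 2 (HCOOH must end up as a product; scale by 2 for the 2 HCOOH): (-2)·(-254.6) = +509.2 kJ
(iv): not needed (C3H4 appears nowhere else).
-2510.8 = (-1559.7) + (+509.2) + x
x = (-2510.8 − (-1050.5)) / (1) = -1460.3 kJ

ΔH_rxn = -1460.3 kJ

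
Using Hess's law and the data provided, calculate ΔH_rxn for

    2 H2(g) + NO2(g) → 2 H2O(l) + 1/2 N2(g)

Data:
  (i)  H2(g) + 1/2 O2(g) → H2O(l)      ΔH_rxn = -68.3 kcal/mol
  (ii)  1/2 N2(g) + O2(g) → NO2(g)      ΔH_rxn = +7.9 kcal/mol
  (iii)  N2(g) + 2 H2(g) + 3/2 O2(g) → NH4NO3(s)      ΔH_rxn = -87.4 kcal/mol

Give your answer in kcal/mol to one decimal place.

ΔH_rxn = -144.5 kcal/mol

(i) × 2 (×2 to match 2 H2O(l) in the target): (2)·(-68.3) = -136.6 kcal/mol
(ii) reversed (NO2(g) must end up as a reactant): -7.9 kcal/mol
(iii): not needed (NH4NO3(s) appears nowhere else).
Since enthalpy is a state function, ΔH_rxn = (-136.6) + (-7.9) = -144.5 kcal/mol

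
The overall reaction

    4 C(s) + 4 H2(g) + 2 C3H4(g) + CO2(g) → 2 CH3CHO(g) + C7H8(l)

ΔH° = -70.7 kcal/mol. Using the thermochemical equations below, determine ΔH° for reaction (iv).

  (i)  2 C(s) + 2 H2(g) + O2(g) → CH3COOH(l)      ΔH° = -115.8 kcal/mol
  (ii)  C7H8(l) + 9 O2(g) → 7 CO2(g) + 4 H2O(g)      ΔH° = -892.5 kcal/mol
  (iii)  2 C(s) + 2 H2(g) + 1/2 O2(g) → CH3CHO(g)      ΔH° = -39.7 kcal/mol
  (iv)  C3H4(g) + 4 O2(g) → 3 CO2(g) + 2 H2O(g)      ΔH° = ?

ΔH° = -441.9 kcal/mol

(i): not needed.
(ii) reversed: +892.5 kcal/mol
(iii) × 2: (2)·(-39.7) = -79.4 kcal/mol
(iv) × 2: contributes 2·x
-70.7 = (+892.5) + (-79.4) + 2·x
x = (-70.7 − (+813.1)) / (2) = -441.9 kcal/mol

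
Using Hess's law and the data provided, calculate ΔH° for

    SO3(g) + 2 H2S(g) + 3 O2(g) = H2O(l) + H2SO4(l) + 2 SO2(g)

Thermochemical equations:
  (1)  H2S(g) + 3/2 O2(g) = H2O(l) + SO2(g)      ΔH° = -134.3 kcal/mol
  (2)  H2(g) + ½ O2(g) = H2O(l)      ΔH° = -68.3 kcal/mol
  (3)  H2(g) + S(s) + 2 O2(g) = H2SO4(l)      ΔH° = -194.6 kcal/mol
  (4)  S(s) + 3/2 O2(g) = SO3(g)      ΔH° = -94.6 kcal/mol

ΔH° = -300.3 kcal/mol

(1) × 2 (×2 to match 2 H2S(g) in the target): (2)·(-134.3) = -268.6 kcal/mol
(2) reversed: +68.3 kcal/mol
(3) as written (H2SO4(l) already on the product side): -194.6 kcal/mol
(4) reversed (reverse to put SO3(g) on the reactant side): +94.6 kcal/mol
Summing the manipulated equations, ΔH° = (-268.6) + (+68.3) + (-194.6) + (+94.6) = -300.3 kcal/mol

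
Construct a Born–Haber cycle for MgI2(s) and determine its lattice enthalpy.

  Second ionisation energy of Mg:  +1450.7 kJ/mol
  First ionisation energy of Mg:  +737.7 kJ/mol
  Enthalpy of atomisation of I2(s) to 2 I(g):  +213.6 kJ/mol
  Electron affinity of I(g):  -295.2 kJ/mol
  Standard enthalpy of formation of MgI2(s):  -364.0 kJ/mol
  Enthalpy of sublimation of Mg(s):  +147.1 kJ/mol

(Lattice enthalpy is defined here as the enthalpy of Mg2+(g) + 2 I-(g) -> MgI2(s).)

U = -2322.7 kJ/mol

ΔHf° = 1·ΔHsub + 1·(ΣIE) + 1·D(I2) + 2·EA + U
-364.0 = 1·(+147.1) + 1·(+2188.4) + 1·(+213.6) + 2·(-295.2) + U
U = -364.0 − (+1958.7) = -2322.7 kJ/mol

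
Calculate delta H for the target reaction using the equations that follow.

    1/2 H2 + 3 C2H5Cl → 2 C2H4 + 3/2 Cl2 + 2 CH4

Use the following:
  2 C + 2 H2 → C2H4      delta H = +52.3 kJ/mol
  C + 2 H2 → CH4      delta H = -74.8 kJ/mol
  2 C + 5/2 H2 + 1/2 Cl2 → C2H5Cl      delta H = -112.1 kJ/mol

equation 1 × 2 (×2 to match 2 C2H4 in the target): (2)·(+52.3) = +104.6 kJ/mol
equation 2 × 2 (scale by 2 for the 2 CH4): (2)·(-74.8) = -149.6 kJ/mol
equation 3 reversed and × 3 (C2H5Cl must end up as a reactant; scale by 3 for the 3 C2H5Cl): (-3)·(-112.1) = +336.3 kJ/mol
Summing the manipulated equations, delta H = (+104.6) + (-149.6) + (+336.3) = 291.3 kJ/mol

delta H = 291.3 kJ/mol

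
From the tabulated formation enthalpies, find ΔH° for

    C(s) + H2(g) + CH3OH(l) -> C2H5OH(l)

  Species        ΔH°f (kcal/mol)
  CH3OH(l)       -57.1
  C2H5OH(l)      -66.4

ΔH° = -9.3 kcal/mol

Products: 1·(-66.4) = -66.4
Reactants: 1·(+0.0) + 1·(+0.0) + 1·(-57.1) = -57.1
ΔH° = (-66.4) − (-57.1) = -9.3 kcal/mol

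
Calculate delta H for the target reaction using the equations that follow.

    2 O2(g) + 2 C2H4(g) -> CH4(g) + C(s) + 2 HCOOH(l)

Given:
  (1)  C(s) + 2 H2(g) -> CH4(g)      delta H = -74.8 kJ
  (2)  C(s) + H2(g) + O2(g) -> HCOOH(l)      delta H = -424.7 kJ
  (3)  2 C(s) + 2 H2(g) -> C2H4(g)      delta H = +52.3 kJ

(1) as written: -74.8 kJ
(2) × 2: (2)·(-424.7) = -849.4 kJ
(3) reversed and × 2: (-2)·(+52.3) = -104.6 kJ
delta H = (-74.8) + (-849.4) + (-104.6) = -1028.8 kJ

delta H = -1028.8 kJ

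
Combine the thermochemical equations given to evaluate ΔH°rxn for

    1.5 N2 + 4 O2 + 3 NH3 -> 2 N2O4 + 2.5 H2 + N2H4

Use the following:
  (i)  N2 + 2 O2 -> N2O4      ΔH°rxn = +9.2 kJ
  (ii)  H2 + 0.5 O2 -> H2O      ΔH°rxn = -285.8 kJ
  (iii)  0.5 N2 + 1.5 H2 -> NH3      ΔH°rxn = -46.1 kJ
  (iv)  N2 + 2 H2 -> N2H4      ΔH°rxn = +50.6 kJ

(i) × 2: (2)·(+9.2) = +18.4 kJ
(ii): not needed.
(iii) reversed and × 3: (-3)·(-46.1) = +138.3 kJ
(iv) as written: +50.6 kJ
Summing the manipulated equations, ΔH°rxn = (+18.4) + (+138.3) + (+50.6) = 207.3 kJ

ΔH°rxn = 207.3 kJ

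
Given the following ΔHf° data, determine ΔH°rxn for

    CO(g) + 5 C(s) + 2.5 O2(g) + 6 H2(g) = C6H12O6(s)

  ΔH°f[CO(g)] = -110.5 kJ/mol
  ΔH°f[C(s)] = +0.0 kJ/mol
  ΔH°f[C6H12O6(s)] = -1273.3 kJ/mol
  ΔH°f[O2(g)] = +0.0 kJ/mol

Products: 1·(-1273.3) = -1273.3
Reactants: 1·(-110.5) + 5·(+0.0) + 5/2·(+0.0) + 6·(+0.0) = -110.5
ΔH°rxn = (-1273.3) − (-110.5) = -1162.8 kJ/mol

ΔH°rxn = -1162.8 kJ/mol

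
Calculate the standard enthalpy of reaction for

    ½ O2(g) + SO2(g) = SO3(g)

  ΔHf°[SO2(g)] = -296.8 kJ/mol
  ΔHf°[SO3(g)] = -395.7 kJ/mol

ΔHrxn = -98.9 kJ/mol

ΔH°rxn = Σ nΔHf°(products) − Σ nΔHf°(reactants).
Products: 1·(-395.7) = -395.7
Reactants: 1/2·(+0.0) + 1·(-296.8) = -296.8
ΔHrxn = (-395.7) − (-296.8) = -98.9 kJ/mol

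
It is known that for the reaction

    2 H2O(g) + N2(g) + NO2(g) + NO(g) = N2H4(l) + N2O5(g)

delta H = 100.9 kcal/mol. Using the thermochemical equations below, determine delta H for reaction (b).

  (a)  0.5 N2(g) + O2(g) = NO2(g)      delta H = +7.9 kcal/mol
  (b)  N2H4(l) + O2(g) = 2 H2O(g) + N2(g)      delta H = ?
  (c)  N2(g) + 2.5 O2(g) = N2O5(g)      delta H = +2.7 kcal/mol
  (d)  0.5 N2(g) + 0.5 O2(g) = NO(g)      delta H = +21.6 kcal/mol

delta H = -127.7 kcal/mol

(a) reversed: -7.9 kcal/mol
(b) reversed: contributes −x
(c) as written: +2.7 kcal/mol
(d) reversed: -21.6 kcal/mol
+100.9 = (-7.9) + (+2.7) + (-21.6) − x
x = (+100.9 − (-26.8)) / (-1) = -127.7 kcal/mol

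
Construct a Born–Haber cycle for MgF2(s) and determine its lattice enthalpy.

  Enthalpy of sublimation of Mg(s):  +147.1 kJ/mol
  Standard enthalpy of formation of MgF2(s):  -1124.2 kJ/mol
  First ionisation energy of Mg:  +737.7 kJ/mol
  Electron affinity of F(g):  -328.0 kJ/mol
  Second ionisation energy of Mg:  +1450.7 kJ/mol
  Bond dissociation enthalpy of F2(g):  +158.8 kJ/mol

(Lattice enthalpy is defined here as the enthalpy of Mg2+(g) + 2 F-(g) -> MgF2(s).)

U = -2962.5 kJ/mol

ΔHf° = 1·ΔHsub + 1·(ΣIE) + 1·D(F2) + 2·EA + U
-1124.2 = 1·(+147.1) + 1·(+2188.4) + 1·(+158.8) + 2·(-328.0) + U
U = -1124.2 − (+1838.3) = -2962.5 kJ/mol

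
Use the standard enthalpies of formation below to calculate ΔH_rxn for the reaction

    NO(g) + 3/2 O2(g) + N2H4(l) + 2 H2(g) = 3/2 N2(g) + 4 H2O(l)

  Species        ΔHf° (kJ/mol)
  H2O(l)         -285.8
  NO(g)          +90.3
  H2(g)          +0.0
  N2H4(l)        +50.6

ΔH°rxn = Σ nΔHf°(products) − Σ nΔHf°(reactants).
Products: 3/2·(+0.0) + 4·(-285.8) = -1143.2
Reactants: 1·(+90.3) + 3/2·(+0.0) + 1·(+50.6) + 2·(+0.0) = +140.9
ΔH_rxn = (-1143.2) − (+140.9) = -1284.1 kJ/mol

ΔH_rxn = -1284.1 kJ/mol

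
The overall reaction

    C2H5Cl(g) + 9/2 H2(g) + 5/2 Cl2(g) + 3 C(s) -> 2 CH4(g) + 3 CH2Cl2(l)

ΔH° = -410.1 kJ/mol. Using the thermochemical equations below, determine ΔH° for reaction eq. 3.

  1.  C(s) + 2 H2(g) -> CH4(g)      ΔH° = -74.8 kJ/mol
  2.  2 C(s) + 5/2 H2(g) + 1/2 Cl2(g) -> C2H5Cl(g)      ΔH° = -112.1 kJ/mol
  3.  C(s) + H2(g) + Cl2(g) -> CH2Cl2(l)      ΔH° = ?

eq. 1 × 2: (2)·(-74.8) = -149.6 kJ/mol
eq. 2 reversed: +112.1 kJ/mol
eq. 3 × 3: contributes 3·x
-410.1 = (-149.6) + (+112.1) + 3·x
x = (-410.1 − (-37.5)) / (3) = -124.2 kJ/mol

ΔH° = -124.2 kJ/mol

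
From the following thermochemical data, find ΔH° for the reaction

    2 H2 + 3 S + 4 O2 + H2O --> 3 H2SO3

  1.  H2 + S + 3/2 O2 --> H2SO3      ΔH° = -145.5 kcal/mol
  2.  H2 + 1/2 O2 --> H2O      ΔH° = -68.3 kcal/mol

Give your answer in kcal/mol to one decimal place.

ΔH° = -368.2 kcal/mol

eq. 1 × 3 (×3 to match 3 H2SO3 in the target): (3)·(-145.5) = -436.5 kcal/mol
eq. 2 reversed (H2O must end up as a reactant): +68.3 kcal/mol
ΔH° = (-436.5) + (+68.3) = -368.2 kcal/mol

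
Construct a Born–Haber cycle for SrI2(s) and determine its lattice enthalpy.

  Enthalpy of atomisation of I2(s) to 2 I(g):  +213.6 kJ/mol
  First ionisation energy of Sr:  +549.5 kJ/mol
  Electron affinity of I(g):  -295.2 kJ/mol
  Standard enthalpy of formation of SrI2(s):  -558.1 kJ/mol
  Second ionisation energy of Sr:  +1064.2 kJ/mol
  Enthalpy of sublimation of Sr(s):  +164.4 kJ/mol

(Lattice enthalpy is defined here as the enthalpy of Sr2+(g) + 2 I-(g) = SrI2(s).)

ΔHf° = 1·ΔHsub + 1·(ΣIE) + 1·D(I2) + 2·EA + U
-558.1 = 1·(+164.4) + 1·(+1613.7) + 1·(+213.6) + 2·(-295.2) + U
U = -558.1 − (+1401.3) = -1959.4 kJ/mol

U = -1959.4 kJ/mol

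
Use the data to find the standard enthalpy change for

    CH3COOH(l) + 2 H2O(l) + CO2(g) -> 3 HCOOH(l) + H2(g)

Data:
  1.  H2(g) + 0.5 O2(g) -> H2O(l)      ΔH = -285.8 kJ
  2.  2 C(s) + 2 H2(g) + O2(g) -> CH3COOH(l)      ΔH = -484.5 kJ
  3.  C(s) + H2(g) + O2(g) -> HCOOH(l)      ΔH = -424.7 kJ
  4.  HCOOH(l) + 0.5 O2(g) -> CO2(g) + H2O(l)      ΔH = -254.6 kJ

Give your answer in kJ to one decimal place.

ΔH = 175.5 kJ

eq. 1 reversed: +285.8 kJ
eq. 2 reversed (CH3COOH(l) must end up as a reactant): +484.5 kJ
eq. 3 × 2: (2)·(-424.7) = -849.4 kJ
eq. 4 reversed (reverse to put CO2(g) on the reactant side): +254.6 kJ
ΔH = (+285.8) + (+484.5) + (-849.4) + (+254.6) = 175.5 kJ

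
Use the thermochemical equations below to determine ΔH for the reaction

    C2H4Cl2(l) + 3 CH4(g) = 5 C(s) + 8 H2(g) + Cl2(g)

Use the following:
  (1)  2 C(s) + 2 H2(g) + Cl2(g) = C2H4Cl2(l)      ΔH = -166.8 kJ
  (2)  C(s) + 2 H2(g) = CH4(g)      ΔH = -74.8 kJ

(1) reversed: +166.8 kJ
(2) reversed and × 3: (-3)·(-74.8) = +224.4 kJ
Combining the equations, ΔH = (+166.8) + (+224.4) = 391.2 kJ

ΔH = 391.2 kJ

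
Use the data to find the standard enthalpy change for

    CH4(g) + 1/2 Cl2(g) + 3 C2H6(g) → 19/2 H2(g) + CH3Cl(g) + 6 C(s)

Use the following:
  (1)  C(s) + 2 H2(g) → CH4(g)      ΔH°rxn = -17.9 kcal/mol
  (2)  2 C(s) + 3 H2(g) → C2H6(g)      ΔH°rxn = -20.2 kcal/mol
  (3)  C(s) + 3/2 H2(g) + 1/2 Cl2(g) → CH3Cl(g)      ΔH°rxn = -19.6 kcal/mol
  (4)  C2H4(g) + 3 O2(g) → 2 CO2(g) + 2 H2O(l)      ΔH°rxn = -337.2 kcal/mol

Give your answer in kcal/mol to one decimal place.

ΔH°rxn = 58.9 kcal/mol

(1) reversed: +17.9 kcal/mol
(2) reversed and × 3: (-3)·(-20.2) = +60.6 kcal/mol
(3) as written: -19.6 kcal/mol
(4): not needed.
Summing the manipulated equations, ΔH°rxn = (+17.9) + (+60.6) + (-19.6) = 58.9 kcal/mol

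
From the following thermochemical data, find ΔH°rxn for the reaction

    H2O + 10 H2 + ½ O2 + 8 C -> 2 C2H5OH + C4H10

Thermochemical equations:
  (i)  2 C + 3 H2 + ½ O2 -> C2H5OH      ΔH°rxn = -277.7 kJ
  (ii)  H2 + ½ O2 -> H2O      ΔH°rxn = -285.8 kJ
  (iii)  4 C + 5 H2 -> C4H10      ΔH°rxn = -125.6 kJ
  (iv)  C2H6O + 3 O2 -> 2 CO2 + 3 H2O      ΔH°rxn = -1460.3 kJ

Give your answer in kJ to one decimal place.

ΔH°rxn = -395.2 kJ

(i) × 2: (2)·(-277.7) = -555.4 kJ
(ii) reversed: +285.8 kJ
(iii) as written: -125.6 kJ
(iv): not needed.
By Hess's law, ΔH°rxn = (2)·(-277.7) + (-1)·(-285.8) + (1)·(-125.6) = -395.2 kJ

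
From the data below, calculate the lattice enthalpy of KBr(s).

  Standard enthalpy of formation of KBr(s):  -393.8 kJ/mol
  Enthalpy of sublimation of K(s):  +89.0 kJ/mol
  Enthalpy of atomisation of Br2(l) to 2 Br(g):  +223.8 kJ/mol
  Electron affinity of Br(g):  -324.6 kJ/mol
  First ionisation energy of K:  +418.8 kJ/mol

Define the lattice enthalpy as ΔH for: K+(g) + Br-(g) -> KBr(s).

U = -688.9 kJ/mol

ΔHf° = 1·ΔHsub + 1·(ΣIE) + 1/2·D(Br2) + 1·EA + U
-393.8 = 1·(+89.0) + 1·(+418.8) + 1/2·(+223.8) + 1·(-324.6) + U
U = -393.8 − (+295.1) = -688.9 kJ/mol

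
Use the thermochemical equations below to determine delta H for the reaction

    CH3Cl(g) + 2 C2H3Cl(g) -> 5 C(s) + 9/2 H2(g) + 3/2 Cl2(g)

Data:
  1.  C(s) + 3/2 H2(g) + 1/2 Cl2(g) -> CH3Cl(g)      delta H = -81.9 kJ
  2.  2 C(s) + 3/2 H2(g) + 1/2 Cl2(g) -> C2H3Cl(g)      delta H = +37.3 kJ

delta H = 7.3 kJ

eq. 1 reversed: +81.9 kJ
eq. 2 reversed and × 2: (-2)·(+37.3) = -74.6 kJ
Summing the manipulated equations, delta H = (-1)·(-81.9) + (-2)·(+37.3) = 7.3 kJ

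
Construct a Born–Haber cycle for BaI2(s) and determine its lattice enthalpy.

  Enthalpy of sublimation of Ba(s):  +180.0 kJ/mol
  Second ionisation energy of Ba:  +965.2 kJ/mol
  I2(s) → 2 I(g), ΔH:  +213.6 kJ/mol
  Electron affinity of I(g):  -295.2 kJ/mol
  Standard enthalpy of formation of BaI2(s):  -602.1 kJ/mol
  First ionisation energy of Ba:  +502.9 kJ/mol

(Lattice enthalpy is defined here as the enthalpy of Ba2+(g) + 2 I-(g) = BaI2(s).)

ΔHf° = 1·ΔHsub + 1·(ΣIE) + 1·D(I2) + 2·EA + U
-602.1 = 1·(+180.0) + 1·(+1468.1) + 1·(+213.6) + 2·(-295.2) + U
U = -602.1 − (+1271.3) = -1873.4 kJ/mol

U = -1873.4 kJ/mol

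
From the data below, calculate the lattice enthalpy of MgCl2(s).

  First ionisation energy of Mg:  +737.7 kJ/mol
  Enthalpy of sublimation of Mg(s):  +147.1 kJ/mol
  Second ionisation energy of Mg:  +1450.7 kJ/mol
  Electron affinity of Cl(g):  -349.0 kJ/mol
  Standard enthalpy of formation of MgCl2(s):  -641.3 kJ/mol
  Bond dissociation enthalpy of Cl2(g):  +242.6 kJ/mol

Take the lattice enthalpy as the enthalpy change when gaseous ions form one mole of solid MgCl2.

ΔHf° = 1·ΔHsub + 1·(ΣIE) + 1·D(Cl2) + 2·EA + U
-641.3 = 1·(+147.1) + 1·(+2188.4) + 1·(+242.6) + 2·(-349.0) + U
U = -641.3 − (+1880.1) = -2521.4 kJ/mol

U = -2521.4 kJ/mol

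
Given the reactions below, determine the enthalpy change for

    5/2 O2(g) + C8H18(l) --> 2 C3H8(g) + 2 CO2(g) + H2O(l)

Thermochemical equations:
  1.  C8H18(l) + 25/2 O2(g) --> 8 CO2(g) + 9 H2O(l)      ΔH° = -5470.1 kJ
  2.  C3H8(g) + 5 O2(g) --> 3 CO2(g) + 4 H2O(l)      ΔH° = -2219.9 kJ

ΔH° = -1030.3 kJ

eq. 1 as written: -5470.1 kJ
eq. 2 reversed and × 2: (-2)·(-2219.9) = +4439.8 kJ
Combining the equations, ΔH° = (-5470.1) + (+4439.8) = -1030.3 kJ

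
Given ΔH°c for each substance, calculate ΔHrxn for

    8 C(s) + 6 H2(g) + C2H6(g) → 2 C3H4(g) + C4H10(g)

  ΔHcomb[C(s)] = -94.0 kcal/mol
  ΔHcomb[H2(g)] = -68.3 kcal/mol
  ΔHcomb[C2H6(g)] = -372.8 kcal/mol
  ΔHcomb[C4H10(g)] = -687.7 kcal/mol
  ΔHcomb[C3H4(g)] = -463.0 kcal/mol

ΔHrxn = 79.1 kcal/mol

With combustion enthalpies, reactants minus products:
= [8·(-94.0) + 6·(-68.3) + 1·(-372.8)] − [2·(-463.0) + 1·(-687.7)]
= 79.1 kcal/mol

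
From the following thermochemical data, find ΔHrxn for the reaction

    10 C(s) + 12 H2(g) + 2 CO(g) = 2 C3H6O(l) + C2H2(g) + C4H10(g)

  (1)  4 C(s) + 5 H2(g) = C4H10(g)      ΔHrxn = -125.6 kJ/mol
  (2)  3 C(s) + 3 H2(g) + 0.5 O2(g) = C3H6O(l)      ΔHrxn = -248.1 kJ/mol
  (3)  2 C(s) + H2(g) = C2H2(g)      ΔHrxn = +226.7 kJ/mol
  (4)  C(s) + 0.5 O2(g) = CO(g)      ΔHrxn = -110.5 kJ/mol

ΔHrxn = -174.1 kJ/mol

(1) as written (C4H10(g) already on the product side): -125.6 kJ/mol
(2) × 2 (scale by 2 for the 2 C3H6O(l)): (2)·(-248.1) = -496.2 kJ/mol
(3) as written (C2H2(g) already on the product side): +226.7 kJ/mol
(4) reversed and × 2 (CO(g) must end up as a reactant; scale by 2 for the 2 CO(g)): (-2)·(-110.5) = +221.0 kJ/mol
Summing the manipulated equations, ΔHrxn = (-125.6) + (-496.2) + (+226.7) + (+221.0) = -174.1 kJ/mol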